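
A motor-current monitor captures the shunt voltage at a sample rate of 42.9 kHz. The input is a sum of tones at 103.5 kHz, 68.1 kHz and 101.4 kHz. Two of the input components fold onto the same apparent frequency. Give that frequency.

fs/2 = 21.45 kHz.
103.5 kHz mod fs = 17.7 kHz.
17.7 kHz ≤ fs/2 = 21.45 kHz, appears at 17.7 kHz.
68.1 kHz mod fs = 25.2 kHz.
25.2 kHz > fs/2 = 21.45 kHz, folds to fs − 25.2 kHz = 17.7 kHz.
101.4 kHz mod fs = 15.6 kHz.
15.6 kHz ≤ fs/2 = 21.45 kHz, appears at 15.6 kHz.
68.1 kHz and 103.5 kHz both map to 17.7 kHz.

17.7 kHz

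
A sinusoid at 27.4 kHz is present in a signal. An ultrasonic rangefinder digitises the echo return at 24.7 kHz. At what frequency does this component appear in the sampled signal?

27.4 kHz mod fs = 2.7 kHz.
2.7 kHz ≤ fs/2 = 12.35 kHz, appears at 2.7 kHz.

2.7 kHz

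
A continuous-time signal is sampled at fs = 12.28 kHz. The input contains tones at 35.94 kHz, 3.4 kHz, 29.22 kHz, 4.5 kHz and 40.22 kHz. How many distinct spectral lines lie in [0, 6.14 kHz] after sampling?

fs/2 = 6.14 kHz.
35.94 kHz mod fs = 11.38 kHz.
11.38 kHz > fs/2 = 6.14 kHz, folds to fs − 11.38 kHz = 0.9 kHz.
3.4 kHz ≤ fs/2 = 6.14 kHz, passes unchanged.
29.22 kHz mod fs = 4.66 kHz.
4.66 kHz ≤ fs/2 = 6.14 kHz, appears at 4.66 kHz.
4.5 kHz ≤ fs/2 = 6.14 kHz, passes unchanged.
40.22 kHz mod fs = 3.38 kHz.
3.38 kHz ≤ fs/2 = 6.14 kHz, appears at 3.38 kHz.
Distinct values: {0.9 kHz, 3.38 kHz, 3.4 kHz, 4.5 kHz, 4.66 kHz} → 5.

5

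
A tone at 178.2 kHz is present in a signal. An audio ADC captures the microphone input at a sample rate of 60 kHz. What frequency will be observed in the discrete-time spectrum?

1.8 kHz

178.2 kHz mod fs = 58.2 kHz.
58.2 kHz > fs/2 = 30 kHz, folds to fs − 58.2 kHz = 1.8 kHz.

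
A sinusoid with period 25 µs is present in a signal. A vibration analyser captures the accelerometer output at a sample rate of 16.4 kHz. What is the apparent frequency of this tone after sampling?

7.2 kHz

T = 25 µs → f = 1/T = 40 kHz.
40 kHz mod fs = 7.2 kHz.
7.2 kHz ≤ fs/2 = 8.2 kHz, appears at 7.2 kHz.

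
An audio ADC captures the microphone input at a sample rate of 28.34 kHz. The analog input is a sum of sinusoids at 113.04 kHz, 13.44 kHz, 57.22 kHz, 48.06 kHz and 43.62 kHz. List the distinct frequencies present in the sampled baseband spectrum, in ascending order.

0.32 kHz, 0.54 kHz, 8.62 kHz, 13.06 kHz, 13.44 kHz

fs/2 = 14.17 kHz.
113.04 kHz mod fs = 28.02 kHz.
28.02 kHz > fs/2 = 14.17 kHz, folds to fs − 28.02 kHz = 0.32 kHz.
13.44 kHz ≤ fs/2 = 14.17 kHz, passes unchanged.
57.22 kHz mod fs = 0.54 kHz.
0.54 kHz ≤ fs/2 = 14.17 kHz, appears at 0.54 kHz.
48.06 kHz mod fs = 19.72 kHz.
19.72 kHz > fs/2 = 14.17 kHz, folds to fs − 19.72 kHz = 8.62 kHz.
43.62 kHz mod fs = 15.28 kHz.
15.28 kHz > fs/2 = 14.17 kHz, folds to fs − 15.28 kHz = 13.06 kHz.
Distinct values: {0.32 kHz, 0.54 kHz, 8.62 kHz, 13.06 kHz, 13.44 kHz}.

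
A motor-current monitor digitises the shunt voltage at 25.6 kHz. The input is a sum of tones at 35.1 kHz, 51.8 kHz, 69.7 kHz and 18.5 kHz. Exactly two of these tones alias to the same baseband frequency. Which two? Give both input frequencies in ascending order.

18.5 kHz, 69.7 kHz

fs/2 = 12.8 kHz.
35.1 kHz mod fs = 9.5 kHz.
9.5 kHz ≤ fs/2 = 12.8 kHz, appears at 9.5 kHz.
51.8 kHz mod fs = 0.6 kHz.
0.6 kHz ≤ fs/2 = 12.8 kHz, appears at 0.6 kHz.
69.7 kHz mod fs = 18.5 kHz.
18.5 kHz > fs/2 = 12.8 kHz, folds to fs − 18.5 kHz = 7.1 kHz.
18.5 kHz > fs/2 = 12.8 kHz, folds to fs − 18.5 kHz = 7.1 kHz.
18.5 kHz and 69.7 kHz both map to 7.1 kHz.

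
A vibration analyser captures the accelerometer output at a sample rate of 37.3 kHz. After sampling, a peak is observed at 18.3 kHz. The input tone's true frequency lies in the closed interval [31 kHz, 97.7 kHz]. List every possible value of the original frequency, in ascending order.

55.6 kHz, 56.3 kHz, 92.9 kHz, 93.6 kHz

Frequencies that alias to 18.3 kHz are k·fs ± 18.3 kHz for integer k ≥ 0.
k=0: 18.3 kHz.
k=1: 19 kHz, 55.6 kHz.
k=2: 56.3 kHz, 92.9 kHz.
k=3: 93.6 kHz, 130.2 kHz.
k=4: 130.9 kHz, 167.5 kHz.
Within [31 kHz, 97.7 kHz]: 55.6 kHz, 56.3 kHz, 92.9 kHz, 93.6 kHz.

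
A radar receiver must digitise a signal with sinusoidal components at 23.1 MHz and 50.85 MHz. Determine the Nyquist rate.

Highest-frequency component: 50.85 MHz.
Nyquist rate = 2 × 50.85 MHz = 101.7 MHz.

101.7 MHz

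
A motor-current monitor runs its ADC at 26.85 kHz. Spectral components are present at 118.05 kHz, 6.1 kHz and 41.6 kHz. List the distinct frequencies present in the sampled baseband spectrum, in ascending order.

fs/2 = 13.425 kHz.
118.05 kHz mod fs = 10.65 kHz.
10.65 kHz ≤ fs/2 = 13.425 kHz, appears at 10.65 kHz.
6.1 kHz ≤ fs/2 = 13.425 kHz, passes unchanged.
41.6 kHz mod fs = 14.75 kHz.
14.75 kHz > fs/2 = 13.425 kHz, folds to fs − 14.75 kHz = 12.1 kHz.
Distinct values: {6.1 kHz, 10.65 kHz, 12.1 kHz}.

6.1 kHz, 10.65 kHz, 12.1 kHz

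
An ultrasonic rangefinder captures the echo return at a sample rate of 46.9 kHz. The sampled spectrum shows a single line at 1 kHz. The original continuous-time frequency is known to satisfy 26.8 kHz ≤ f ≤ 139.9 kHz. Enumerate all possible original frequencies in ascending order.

45.9 kHz, 47.9 kHz, 92.8 kHz, 94.8 kHz, 139.7 kHz

Frequencies that alias to 1 kHz are k·fs ± 1 kHz for integer k ≥ 0.
k=0: 1 kHz.
k=1: 45.9 kHz, 47.9 kHz.
k=2: 92.8 kHz, 94.8 kHz.
k=3: 139.7 kHz, 141.7 kHz.
k=4: 186.6 kHz, 188.6 kHz.
Within [26.8 kHz, 139.9 kHz]: 45.9 kHz, 47.9 kHz, 92.8 kHz, 94.8 kHz, 139.7 kHz.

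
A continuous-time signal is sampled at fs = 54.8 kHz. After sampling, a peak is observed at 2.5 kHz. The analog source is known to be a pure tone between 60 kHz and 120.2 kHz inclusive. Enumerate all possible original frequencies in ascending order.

107.1 kHz, 112.1 kHz

Frequencies that alias to 2.5 kHz are k·fs ± 2.5 kHz for integer k ≥ 0.
k=0: 2.5 kHz.
k=1: 52.3 kHz, 57.3 kHz.
k=2: 107.1 kHz, 112.1 kHz.
k=3: 161.9 kHz, 166.9 kHz.
Within [60 kHz, 120.2 kHz]: 107.1 kHz, 112.1 kHz.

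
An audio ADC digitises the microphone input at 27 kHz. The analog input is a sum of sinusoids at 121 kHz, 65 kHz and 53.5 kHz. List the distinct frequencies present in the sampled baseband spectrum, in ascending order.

0.5 kHz, 11 kHz, 13 kHz

fs/2 = 13.5 kHz.
121 kHz mod fs = 13 kHz.
13 kHz ≤ fs/2 = 13.5 kHz, appears at 13 kHz.
65 kHz mod fs = 11 kHz.
11 kHz ≤ fs/2 = 13.5 kHz, appears at 11 kHz.
53.5 kHz mod fs = 26.5 kHz.
26.5 kHz > fs/2 = 13.5 kHz, folds to fs − 26.5 kHz = 0.5 kHz.
Distinct values: {0.5 kHz, 11 kHz, 13 kHz}.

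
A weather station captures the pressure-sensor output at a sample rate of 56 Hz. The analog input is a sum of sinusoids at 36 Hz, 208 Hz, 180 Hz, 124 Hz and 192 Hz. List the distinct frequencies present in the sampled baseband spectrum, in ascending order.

fs/2 = 28 Hz.
36 Hz > fs/2 = 28 Hz, folds to fs − 36 Hz = 20 Hz.
208 Hz mod fs = 40 Hz.
40 Hz > fs/2 = 28 Hz, folds to fs − 40 Hz = 16 Hz.
180 Hz mod fs = 12 Hz.
12 Hz ≤ fs/2 = 28 Hz, appears at 12 Hz.
124 Hz mod fs = 12 Hz.
12 Hz ≤ fs/2 = 28 Hz, appears at 12 Hz.
192 Hz mod fs = 24 Hz.
24 Hz ≤ fs/2 = 28 Hz, appears at 24 Hz.
Distinct values: {12 Hz, 16 Hz, 20 Hz, 24 Hz}.

12 Hz, 16 Hz, 20 Hz, 24 Hz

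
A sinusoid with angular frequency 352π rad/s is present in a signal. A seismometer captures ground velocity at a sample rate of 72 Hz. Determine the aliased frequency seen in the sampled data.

32 Hz

ω = 352π rad/s → f = ω/(2π) = 176 Hz.
176 Hz mod fs = 32 Hz.
32 Hz ≤ fs/2 = 36 Hz, appears at 32 Hz.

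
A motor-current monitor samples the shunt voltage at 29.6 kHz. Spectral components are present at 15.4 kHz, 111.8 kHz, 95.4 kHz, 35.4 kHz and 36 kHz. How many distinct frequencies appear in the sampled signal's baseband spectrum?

4

fs/2 = 14.8 kHz.
15.4 kHz > fs/2 = 14.8 kHz, folds to fs − 15.4 kHz = 14.2 kHz.
111.8 kHz mod fs = 23 kHz.
23 kHz > fs/2 = 14.8 kHz, folds to fs − 23 kHz = 6.6 kHz.
95.4 kHz mod fs = 6.6 kHz.
6.6 kHz ≤ fs/2 = 14.8 kHz, appears at 6.6 kHz.
35.4 kHz mod fs = 5.8 kHz.
5.8 kHz ≤ fs/2 = 14.8 kHz, appears at 5.8 kHz.
36 kHz mod fs = 6.4 kHz.
6.4 kHz ≤ fs/2 = 14.8 kHz, appears at 6.4 kHz.
Distinct values: {5.8 kHz, 6.4 kHz, 6.6 kHz, 14.2 kHz} → 4.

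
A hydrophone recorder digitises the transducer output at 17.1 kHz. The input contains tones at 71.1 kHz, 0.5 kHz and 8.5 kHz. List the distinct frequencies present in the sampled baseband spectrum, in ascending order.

0.5 kHz, 2.7 kHz, 8.5 kHz

fs/2 = 8.55 kHz.
71.1 kHz mod fs = 2.7 kHz.
2.7 kHz ≤ fs/2 = 8.55 kHz, appears at 2.7 kHz.
0.5 kHz ≤ fs/2 = 8.55 kHz, passes unchanged.
8.5 kHz ≤ fs/2 = 8.55 kHz, passes unchanged.
Distinct values: {0.5 kHz, 2.7 kHz, 8.5 kHz}.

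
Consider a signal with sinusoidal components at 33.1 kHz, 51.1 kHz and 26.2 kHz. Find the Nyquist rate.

Highest-frequency component: 51.1 kHz.
Nyquist rate = 2 × 51.1 kHz = 102.2 kHz.

102.2 kHz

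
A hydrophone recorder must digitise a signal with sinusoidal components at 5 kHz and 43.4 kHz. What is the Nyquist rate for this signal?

86.8 kHz

Highest-frequency component: 43.4 kHz.
Nyquist rate = 2 × 43.4 kHz = 86.8 kHz.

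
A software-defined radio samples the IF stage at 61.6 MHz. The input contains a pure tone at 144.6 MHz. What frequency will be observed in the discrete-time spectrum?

144.6 MHz mod fs = 21.4 MHz.
21.4 MHz ≤ fs/2 = 30.8 MHz, appears at 21.4 MHz.

21.4 MHz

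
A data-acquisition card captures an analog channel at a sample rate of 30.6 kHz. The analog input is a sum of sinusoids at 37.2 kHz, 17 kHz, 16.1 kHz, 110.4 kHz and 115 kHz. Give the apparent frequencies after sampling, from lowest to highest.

6.6 kHz, 7.4 kHz, 12 kHz, 13.6 kHz, 14.5 kHz

fs/2 = 15.3 kHz.
37.2 kHz mod fs = 6.6 kHz.
6.6 kHz ≤ fs/2 = 15.3 kHz, appears at 6.6 kHz.
17 kHz > fs/2 = 15.3 kHz, folds to fs − 17 kHz = 13.6 kHz.
16.1 kHz > fs/2 = 15.3 kHz, folds to fs − 16.1 kHz = 14.5 kHz.
110.4 kHz mod fs = 18.6 kHz.
18.6 kHz > fs/2 = 15.3 kHz, folds to fs − 18.6 kHz = 12 kHz.
115 kHz mod fs = 23.2 kHz.
23.2 kHz > fs/2 = 15.3 kHz, folds to fs − 23.2 kHz = 7.4 kHz.
Distinct values: {6.6 kHz, 7.4 kHz, 12 kHz, 13.6 kHz, 14.5 kHz}.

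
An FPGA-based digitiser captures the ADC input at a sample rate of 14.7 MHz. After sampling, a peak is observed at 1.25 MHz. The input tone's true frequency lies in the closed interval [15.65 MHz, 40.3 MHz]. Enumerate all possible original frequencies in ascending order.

Frequencies that alias to 1.25 MHz are k·fs ± 1.25 MHz for integer k ≥ 0.
k=0: 1.25 MHz.
k=1: 13.45 MHz, 15.95 MHz.
k=2: 28.15 MHz, 30.65 MHz.
k=3: 42.85 MHz, 45.35 MHz.
Within [15.65 MHz, 40.3 MHz]: 15.95 MHz, 28.15 MHz, 30.65 MHz.

15.95 MHz, 28.15 MHz, 30.65 MHz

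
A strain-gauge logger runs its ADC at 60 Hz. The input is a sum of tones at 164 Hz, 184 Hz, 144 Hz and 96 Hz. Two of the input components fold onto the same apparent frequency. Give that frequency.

fs/2 = 30 Hz.
164 Hz mod fs = 44 Hz.
44 Hz > fs/2 = 30 Hz, folds to fs − 44 Hz = 16 Hz.
184 Hz mod fs = 4 Hz.
4 Hz ≤ fs/2 = 30 Hz, appears at 4 Hz.
144 Hz mod fs = 24 Hz.
24 Hz ≤ fs/2 = 30 Hz, appears at 24 Hz.
96 Hz mod fs = 36 Hz.
36 Hz > fs/2 = 30 Hz, folds to fs − 36 Hz = 24 Hz.
96 Hz and 144 Hz both map to 24 Hz.

24 Hz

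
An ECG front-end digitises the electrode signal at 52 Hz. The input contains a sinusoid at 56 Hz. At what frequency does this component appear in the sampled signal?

4 Hz

56 Hz mod fs = 4 Hz.
4 Hz ≤ fs/2 = 26 Hz, appears at 4 Hz.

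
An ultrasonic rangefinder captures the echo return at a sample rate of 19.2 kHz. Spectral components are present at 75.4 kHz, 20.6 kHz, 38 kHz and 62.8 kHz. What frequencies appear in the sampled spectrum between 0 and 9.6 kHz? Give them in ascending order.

0.4 kHz, 1.4 kHz, 5.2 kHz

fs/2 = 9.6 kHz.
75.4 kHz mod fs = 17.8 kHz.
17.8 kHz > fs/2 = 9.6 kHz, folds to fs − 17.8 kHz = 1.4 kHz.
20.6 kHz mod fs = 1.4 kHz.
1.4 kHz ≤ fs/2 = 9.6 kHz, appears at 1.4 kHz.
38 kHz mod fs = 18.8 kHz.
18.8 kHz > fs/2 = 9.6 kHz, folds to fs − 18.8 kHz = 0.4 kHz.
62.8 kHz mod fs = 5.2 kHz.
5.2 kHz ≤ fs/2 = 9.6 kHz, appears at 5.2 kHz.
Distinct values: {0.4 kHz, 1.4 kHz, 5.2 kHz}.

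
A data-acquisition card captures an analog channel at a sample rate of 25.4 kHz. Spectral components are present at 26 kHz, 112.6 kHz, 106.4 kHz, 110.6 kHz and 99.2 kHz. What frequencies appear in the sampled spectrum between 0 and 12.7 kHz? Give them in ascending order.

0.6 kHz, 2.4 kHz, 4.8 kHz, 9 kHz, 11 kHz

fs/2 = 12.7 kHz.
26 kHz mod fs = 0.6 kHz.
0.6 kHz ≤ fs/2 = 12.7 kHz, appears at 0.6 kHz.
112.6 kHz mod fs = 11 kHz.
11 kHz ≤ fs/2 = 12.7 kHz, appears at 11 kHz.
106.4 kHz mod fs = 4.8 kHz.
4.8 kHz ≤ fs/2 = 12.7 kHz, appears at 4.8 kHz.
110.6 kHz mod fs = 9 kHz.
9 kHz ≤ fs/2 = 12.7 kHz, appears at 9 kHz.
99.2 kHz mod fs = 23 kHz.
23 kHz > fs/2 = 12.7 kHz, folds to fs − 23 kHz = 2.4 kHz.
Distinct values: {0.6 kHz, 2.4 kHz, 4.8 kHz, 9 kHz, 11 kHz}.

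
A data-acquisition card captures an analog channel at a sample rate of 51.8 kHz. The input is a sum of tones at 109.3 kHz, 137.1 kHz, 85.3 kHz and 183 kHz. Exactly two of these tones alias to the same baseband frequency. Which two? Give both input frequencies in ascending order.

85.3 kHz, 137.1 kHz

fs/2 = 25.9 kHz.
109.3 kHz mod fs = 5.7 kHz.
5.7 kHz ≤ fs/2 = 25.9 kHz, appears at 5.7 kHz.
137.1 kHz mod fs = 33.5 kHz.
33.5 kHz > fs/2 = 25.9 kHz, folds to fs − 33.5 kHz = 18.3 kHz.
85.3 kHz mod fs = 33.5 kHz.
33.5 kHz > fs/2 = 25.9 kHz, folds to fs − 33.5 kHz = 18.3 kHz.
183 kHz mod fs = 27.6 kHz.
27.6 kHz > fs/2 = 25.9 kHz, folds to fs − 27.6 kHz = 24.2 kHz.
85.3 kHz and 137.1 kHz both map to 18.3 kHz.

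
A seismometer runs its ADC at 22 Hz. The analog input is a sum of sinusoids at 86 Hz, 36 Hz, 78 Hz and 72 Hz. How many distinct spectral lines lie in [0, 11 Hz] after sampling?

fs/2 = 11 Hz.
86 Hz mod fs = 20 Hz.
20 Hz > fs/2 = 11 Hz, folds to fs − 20 Hz = 2 Hz.
36 Hz mod fs = 14 Hz.
14 Hz > fs/2 = 11 Hz, folds to fs − 14 Hz = 8 Hz.
78 Hz mod fs = 12 Hz.
12 Hz > fs/2 = 11 Hz, folds to fs − 12 Hz = 10 Hz.
72 Hz mod fs = 6 Hz.
6 Hz ≤ fs/2 = 11 Hz, appears at 6 Hz.
Distinct values: {2 Hz, 6 Hz, 8 Hz, 10 Hz} → 4.

4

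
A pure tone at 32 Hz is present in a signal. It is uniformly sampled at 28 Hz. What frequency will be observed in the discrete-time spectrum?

32 Hz mod fs = 4 Hz.
4 Hz ≤ fs/2 = 14 Hz, appears at 4 Hz.

4 Hz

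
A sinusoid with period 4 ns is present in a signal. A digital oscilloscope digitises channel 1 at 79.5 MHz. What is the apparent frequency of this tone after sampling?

11.5 MHz

T = 4 ns → f = 1/T = 250 MHz.
250 MHz mod fs = 11.5 MHz.
11.5 MHz ≤ fs/2 = 39.75 MHz, appears at 11.5 MHz.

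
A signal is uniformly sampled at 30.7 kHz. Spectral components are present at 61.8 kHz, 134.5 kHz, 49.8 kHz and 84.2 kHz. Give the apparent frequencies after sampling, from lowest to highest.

fs/2 = 15.35 kHz.
61.8 kHz mod fs = 0.4 kHz.
0.4 kHz ≤ fs/2 = 15.35 kHz, appears at 0.4 kHz.
134.5 kHz mod fs = 11.7 kHz.
11.7 kHz ≤ fs/2 = 15.35 kHz, appears at 11.7 kHz.
49.8 kHz mod fs = 19.1 kHz.
19.1 kHz > fs/2 = 15.35 kHz, folds to fs − 19.1 kHz = 11.6 kHz.
84.2 kHz mod fs = 22.8 kHz.
22.8 kHz > fs/2 = 15.35 kHz, folds to fs − 22.8 kHz = 7.9 kHz.
Distinct values: {0.4 kHz, 7.9 kHz, 11.6 kHz, 11.7 kHz}.

0.4 kHz, 7.9 kHz, 11.6 kHz, 11.7 kHz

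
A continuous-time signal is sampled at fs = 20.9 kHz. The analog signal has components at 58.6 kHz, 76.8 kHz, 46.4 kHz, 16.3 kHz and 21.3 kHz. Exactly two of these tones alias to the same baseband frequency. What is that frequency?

4.6 kHz

fs/2 = 10.45 kHz.
58.6 kHz mod fs = 16.8 kHz.
16.8 kHz > fs/2 = 10.45 kHz, folds to fs − 16.8 kHz = 4.1 kHz.
76.8 kHz mod fs = 14.1 kHz.
14.1 kHz > fs/2 = 10.45 kHz, folds to fs − 14.1 kHz = 6.8 kHz.
46.4 kHz mod fs = 4.6 kHz.
4.6 kHz ≤ fs/2 = 10.45 kHz, appears at 4.6 kHz.
16.3 kHz > fs/2 = 10.45 kHz, folds to fs − 16.3 kHz = 4.6 kHz.
21.3 kHz mod fs = 0.4 kHz.
0.4 kHz ≤ fs/2 = 10.45 kHz, appears at 0.4 kHz.
16.3 kHz and 46.4 kHz both map to 4.6 kHz.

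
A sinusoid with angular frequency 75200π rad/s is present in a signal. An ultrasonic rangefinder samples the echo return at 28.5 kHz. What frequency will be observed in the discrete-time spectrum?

9.1 kHz

ω = 75200π rad/s → f = ω/(2π) = 37600 Hz = 37.6 kHz.
37.6 kHz mod fs = 9.1 kHz.
9.1 kHz ≤ fs/2 = 14.25 kHz, appears at 9.1 kHz.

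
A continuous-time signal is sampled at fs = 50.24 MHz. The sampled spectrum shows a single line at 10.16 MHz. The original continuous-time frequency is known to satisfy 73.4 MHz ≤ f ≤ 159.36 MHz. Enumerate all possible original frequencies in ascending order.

90.32 MHz, 110.64 MHz, 140.56 MHz

Frequencies that alias to 10.16 MHz are k·fs ± 10.16 MHz for integer k ≥ 0.
k=0: 10.16 MHz.
k=1: 40.08 MHz, 60.4 MHz.
k=2: 90.32 MHz, 110.64 MHz.
k=3: 140.56 MHz, 160.88 MHz.
k=4: 190.8 MHz, 211.12 MHz.
Within [73.4 MHz, 159.36 MHz]: 90.32 MHz, 110.64 MHz, 140.56 MHz.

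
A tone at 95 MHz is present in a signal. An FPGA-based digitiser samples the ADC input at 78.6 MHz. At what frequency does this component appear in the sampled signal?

95 MHz mod fs = 16.4 MHz.
16.4 MHz ≤ fs/2 = 39.3 MHz, appears at 16.4 MHz.

16.4 MHz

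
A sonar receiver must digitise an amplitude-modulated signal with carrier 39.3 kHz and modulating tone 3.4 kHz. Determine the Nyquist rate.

85.4 kHz

AM sidebands sit at fc ± fm = 35.9 kHz and 42.7 kHz.
Highest-frequency component: 42.7 kHz.
Nyquist rate = 2 × 42.7 kHz = 85.4 kHz.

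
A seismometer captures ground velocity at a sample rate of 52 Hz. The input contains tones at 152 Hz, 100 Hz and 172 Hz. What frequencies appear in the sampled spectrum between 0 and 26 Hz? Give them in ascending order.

fs/2 = 26 Hz.
152 Hz mod fs = 48 Hz.
48 Hz > fs/2 = 26 Hz, folds to fs − 48 Hz = 4 Hz.
100 Hz mod fs = 48 Hz.
48 Hz > fs/2 = 26 Hz, folds to fs − 48 Hz = 4 Hz.
172 Hz mod fs = 16 Hz.
16 Hz ≤ fs/2 = 26 Hz, appears at 16 Hz.
Distinct values: {4 Hz, 16 Hz}.

4 Hz, 16 Hz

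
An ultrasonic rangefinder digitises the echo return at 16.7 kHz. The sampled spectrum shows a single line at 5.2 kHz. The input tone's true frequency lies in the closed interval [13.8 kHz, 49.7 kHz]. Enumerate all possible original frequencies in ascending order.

Frequencies that alias to 5.2 kHz are k·fs ± 5.2 kHz for integer k ≥ 0.
k=0: 5.2 kHz.
k=1: 11.5 kHz, 21.9 kHz.
k=2: 28.2 kHz, 38.6 kHz.
k=3: 44.9 kHz, 55.3 kHz.
k=4: 61.6 kHz, 72 kHz.
Within [13.8 kHz, 49.7 kHz]: 21.9 kHz, 28.2 kHz, 38.6 kHz, 44.9 kHz.

21.9 kHz, 28.2 kHz, 38.6 kHz, 44.9 kHz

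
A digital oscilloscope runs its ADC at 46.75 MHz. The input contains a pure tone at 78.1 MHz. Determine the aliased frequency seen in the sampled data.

15.4 MHz

78.1 MHz mod fs = 31.35 MHz.
31.35 MHz > fs/2 = 23.375 MHz, folds to fs − 31.35 MHz = 15.4 MHz.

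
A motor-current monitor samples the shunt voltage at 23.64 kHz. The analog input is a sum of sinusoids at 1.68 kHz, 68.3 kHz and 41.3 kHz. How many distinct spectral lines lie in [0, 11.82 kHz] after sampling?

fs/2 = 11.82 kHz.
1.68 kHz ≤ fs/2 = 11.82 kHz, passes unchanged.
68.3 kHz mod fs = 21.02 kHz.
21.02 kHz > fs/2 = 11.82 kHz, folds to fs − 21.02 kHz = 2.62 kHz.
41.3 kHz mod fs = 17.66 kHz.
17.66 kHz > fs/2 = 11.82 kHz, folds to fs − 17.66 kHz = 5.98 kHz.
Distinct values: {1.68 kHz, 2.62 kHz, 5.98 kHz} → 3.

3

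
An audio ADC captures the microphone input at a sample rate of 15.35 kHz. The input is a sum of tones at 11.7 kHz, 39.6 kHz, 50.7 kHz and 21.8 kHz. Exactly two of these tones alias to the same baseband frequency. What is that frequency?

6.45 kHz

fs/2 = 7.675 kHz.
11.7 kHz > fs/2 = 7.675 kHz, folds to fs − 11.7 kHz = 3.65 kHz.
39.6 kHz mod fs = 8.9 kHz.
8.9 kHz > fs/2 = 7.675 kHz, folds to fs − 8.9 kHz = 6.45 kHz.
50.7 kHz mod fs = 4.65 kHz.
4.65 kHz ≤ fs/2 = 7.675 kHz, appears at 4.65 kHz.
21.8 kHz mod fs = 6.45 kHz.
6.45 kHz ≤ fs/2 = 7.675 kHz, appears at 6.45 kHz.
21.8 kHz and 39.6 kHz both map to 6.45 kHz.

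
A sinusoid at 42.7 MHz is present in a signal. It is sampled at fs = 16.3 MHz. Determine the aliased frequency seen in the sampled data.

42.7 MHz mod fs = 10.1 MHz.
10.1 MHz > fs/2 = 8.15 MHz, folds to fs − 10.1 MHz = 6.2 MHz.

6.2 MHz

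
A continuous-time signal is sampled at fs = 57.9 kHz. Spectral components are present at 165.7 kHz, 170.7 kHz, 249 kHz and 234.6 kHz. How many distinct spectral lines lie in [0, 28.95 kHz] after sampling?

fs/2 = 28.95 kHz.
165.7 kHz mod fs = 49.9 kHz.
49.9 kHz > fs/2 = 28.95 kHz, folds to fs − 49.9 kHz = 8 kHz.
170.7 kHz mod fs = 54.9 kHz.
54.9 kHz > fs/2 = 28.95 kHz, folds to fs − 54.9 kHz = 3 kHz.
249 kHz mod fs = 17.4 kHz.
17.4 kHz ≤ fs/2 = 28.95 kHz, appears at 17.4 kHz.
234.6 kHz mod fs = 3 kHz.
3 kHz ≤ fs/2 = 28.95 kHz, appears at 3 kHz.
Distinct values: {3 kHz, 8 kHz, 17.4 kHz} → 3.

3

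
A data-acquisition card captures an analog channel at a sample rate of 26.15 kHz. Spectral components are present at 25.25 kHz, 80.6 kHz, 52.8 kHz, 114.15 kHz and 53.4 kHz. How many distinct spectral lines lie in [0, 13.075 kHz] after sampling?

fs/2 = 13.075 kHz.
25.25 kHz > fs/2 = 13.075 kHz, folds to fs − 25.25 kHz = 0.9 kHz.
80.6 kHz mod fs = 2.15 kHz.
2.15 kHz ≤ fs/2 = 13.075 kHz, appears at 2.15 kHz.
52.8 kHz mod fs = 0.5 kHz.
0.5 kHz ≤ fs/2 = 13.075 kHz, appears at 0.5 kHz.
114.15 kHz mod fs = 9.55 kHz.
9.55 kHz ≤ fs/2 = 13.075 kHz, appears at 9.55 kHz.
53.4 kHz mod fs = 1.1 kHz.
1.1 kHz ≤ fs/2 = 13.075 kHz, appears at 1.1 kHz.
Distinct values: {0.5 kHz, 0.9 kHz, 1.1 kHz, 2.15 kHz, 9.55 kHz} → 5.

5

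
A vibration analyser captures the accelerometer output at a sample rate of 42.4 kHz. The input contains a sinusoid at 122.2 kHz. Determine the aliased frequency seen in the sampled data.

5 kHz

122.2 kHz mod fs = 37.4 kHz.
37.4 kHz > fs/2 = 21.2 kHz, folds to fs − 37.4 kHz = 5 kHz.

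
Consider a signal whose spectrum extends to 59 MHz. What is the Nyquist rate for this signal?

118 MHz

Nyquist rate = 2 × 59 MHz = 118 MHz.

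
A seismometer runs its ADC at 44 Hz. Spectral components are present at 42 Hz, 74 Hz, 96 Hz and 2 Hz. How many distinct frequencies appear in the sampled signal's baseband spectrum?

3

fs/2 = 22 Hz.
42 Hz > fs/2 = 22 Hz, folds to fs − 42 Hz = 2 Hz.
74 Hz mod fs = 30 Hz.
30 Hz > fs/2 = 22 Hz, folds to fs − 30 Hz = 14 Hz.
96 Hz mod fs = 8 Hz.
8 Hz ≤ fs/2 = 22 Hz, appears at 8 Hz.
2 Hz ≤ fs/2 = 22 Hz, passes unchanged.
Distinct values: {2 Hz, 8 Hz, 14 Hz} → 3.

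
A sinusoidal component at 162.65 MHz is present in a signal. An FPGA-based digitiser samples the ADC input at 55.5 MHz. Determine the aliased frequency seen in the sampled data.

3.85 MHz

162.65 MHz mod fs = 51.65 MHz.
51.65 MHz > fs/2 = 27.75 MHz, folds to fs − 51.65 MHz = 3.85 MHz.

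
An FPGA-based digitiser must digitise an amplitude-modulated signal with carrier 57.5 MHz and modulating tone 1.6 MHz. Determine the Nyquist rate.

118.2 MHz

AM sidebands sit at fc ± fm = 55.9 MHz and 59.1 MHz.
Highest-frequency component: 59.1 MHz.
Nyquist rate = 2 × 59.1 MHz = 118.2 MHz.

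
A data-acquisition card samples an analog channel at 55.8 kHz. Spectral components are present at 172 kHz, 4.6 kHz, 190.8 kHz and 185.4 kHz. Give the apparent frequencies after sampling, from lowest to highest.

4.6 kHz, 18 kHz, 23.4 kHz

fs/2 = 27.9 kHz.
172 kHz mod fs = 4.6 kHz.
4.6 kHz ≤ fs/2 = 27.9 kHz, appears at 4.6 kHz.
4.6 kHz ≤ fs/2 = 27.9 kHz, passes unchanged.
190.8 kHz mod fs = 23.4 kHz.
23.4 kHz ≤ fs/2 = 27.9 kHz, appears at 23.4 kHz.
185.4 kHz mod fs = 18 kHz.
18 kHz ≤ fs/2 = 27.9 kHz, appears at 18 kHz.
Distinct values: {4.6 kHz, 18 kHz, 23.4 kHz}.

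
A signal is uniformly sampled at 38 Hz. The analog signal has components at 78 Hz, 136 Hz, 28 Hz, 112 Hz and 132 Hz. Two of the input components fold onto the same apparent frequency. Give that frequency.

2 Hz

fs/2 = 19 Hz.
78 Hz mod fs = 2 Hz.
2 Hz ≤ fs/2 = 19 Hz, appears at 2 Hz.
136 Hz mod fs = 22 Hz.
22 Hz > fs/2 = 19 Hz, folds to fs − 22 Hz = 16 Hz.
28 Hz > fs/2 = 19 Hz, folds to fs − 28 Hz = 10 Hz.
112 Hz mod fs = 36 Hz.
36 Hz > fs/2 = 19 Hz, folds to fs − 36 Hz = 2 Hz.
132 Hz mod fs = 18 Hz.
18 Hz ≤ fs/2 = 19 Hz, appears at 18 Hz.
78 Hz and 112 Hz both map to 2 Hz.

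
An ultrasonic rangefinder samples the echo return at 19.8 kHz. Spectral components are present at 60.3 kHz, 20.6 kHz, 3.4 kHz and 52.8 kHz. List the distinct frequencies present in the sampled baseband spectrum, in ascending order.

fs/2 = 9.9 kHz.
60.3 kHz mod fs = 0.9 kHz.
0.9 kHz ≤ fs/2 = 9.9 kHz, appears at 0.9 kHz.
20.6 kHz mod fs = 0.8 kHz.
0.8 kHz ≤ fs/2 = 9.9 kHz, appears at 0.8 kHz.
3.4 kHz ≤ fs/2 = 9.9 kHz, passes unchanged.
52.8 kHz mod fs = 13.2 kHz.
13.2 kHz > fs/2 = 9.9 kHz, folds to fs − 13.2 kHz = 6.6 kHz.
Distinct values: {0.8 kHz, 0.9 kHz, 3.4 kHz, 6.6 kHz}.

0.8 kHz, 0.9 kHz, 3.4 kHz, 6.6 kHz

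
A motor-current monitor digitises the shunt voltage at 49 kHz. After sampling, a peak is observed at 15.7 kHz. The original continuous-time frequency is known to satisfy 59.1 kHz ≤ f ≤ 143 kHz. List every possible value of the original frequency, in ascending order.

Frequencies that alias to 15.7 kHz are k·fs ± 15.7 kHz for integer k ≥ 0.
k=0: 15.7 kHz.
k=1: 33.3 kHz, 64.7 kHz.
k=2: 82.3 kHz, 113.7 kHz.
k=3: 131.3 kHz, 162.7 kHz.
k=4: 180.3 kHz, 211.7 kHz.
Within [59.1 kHz, 143 kHz]: 64.7 kHz, 82.3 kHz, 113.7 kHz, 131.3 kHz.

64.7 kHz, 82.3 kHz, 113.7 kHz, 131.3 kHz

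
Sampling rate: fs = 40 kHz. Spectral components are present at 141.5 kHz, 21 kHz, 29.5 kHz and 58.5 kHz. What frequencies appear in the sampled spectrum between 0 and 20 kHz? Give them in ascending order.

fs/2 = 20 kHz.
141.5 kHz mod fs = 21.5 kHz.
21.5 kHz > fs/2 = 20 kHz, folds to fs − 21.5 kHz = 18.5 kHz.
21 kHz > fs/2 = 20 kHz, folds to fs − 21 kHz = 19 kHz.
29.5 kHz > fs/2 = 20 kHz, folds to fs − 29.5 kHz = 10.5 kHz.
58.5 kHz mod fs = 18.5 kHz.
18.5 kHz ≤ fs/2 = 20 kHz, appears at 18.5 kHz.
Distinct values: {10.5 kHz, 18.5 kHz, 19 kHz}.

10.5 kHz, 18.5 kHz, 19 kHz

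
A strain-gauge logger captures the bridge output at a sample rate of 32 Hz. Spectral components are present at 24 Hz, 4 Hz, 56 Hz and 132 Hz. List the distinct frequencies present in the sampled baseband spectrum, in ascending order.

fs/2 = 16 Hz.
24 Hz > fs/2 = 16 Hz, folds to fs − 24 Hz = 8 Hz.
4 Hz ≤ fs/2 = 16 Hz, passes unchanged.
56 Hz mod fs = 24 Hz.
24 Hz > fs/2 = 16 Hz, folds to fs − 24 Hz = 8 Hz.
132 Hz mod fs = 4 Hz.
4 Hz ≤ fs/2 = 16 Hz, appears at 4 Hz.
Distinct values: {4 Hz, 8 Hz}.

4 Hz, 8 Hz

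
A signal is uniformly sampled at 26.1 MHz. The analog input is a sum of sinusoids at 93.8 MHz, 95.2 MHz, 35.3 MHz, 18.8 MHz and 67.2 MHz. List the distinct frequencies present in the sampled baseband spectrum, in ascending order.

7.3 MHz, 9.2 MHz, 10.6 MHz, 11.1 MHz

fs/2 = 13.05 MHz.
93.8 MHz mod fs = 15.5 MHz.
15.5 MHz > fs/2 = 13.05 MHz, folds to fs − 15.5 MHz = 10.6 MHz.
95.2 MHz mod fs = 16.9 MHz.
16.9 MHz > fs/2 = 13.05 MHz, folds to fs − 16.9 MHz = 9.2 MHz.
35.3 MHz mod fs = 9.2 MHz.
9.2 MHz ≤ fs/2 = 13.05 MHz, appears at 9.2 MHz.
18.8 MHz > fs/2 = 13.05 MHz, folds to fs − 18.8 MHz = 7.3 MHz.
67.2 MHz mod fs = 15 MHz.
15 MHz > fs/2 = 13.05 MHz, folds to fs − 15 MHz = 11.1 MHz.
Distinct values: {7.3 MHz, 9.2 MHz, 10.6 MHz, 11.1 MHz}.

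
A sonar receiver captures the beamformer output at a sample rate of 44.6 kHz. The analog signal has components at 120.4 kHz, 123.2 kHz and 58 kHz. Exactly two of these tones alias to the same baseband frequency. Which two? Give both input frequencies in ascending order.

fs/2 = 22.3 kHz.
120.4 kHz mod fs = 31.2 kHz.
31.2 kHz > fs/2 = 22.3 kHz, folds to fs − 31.2 kHz = 13.4 kHz.
123.2 kHz mod fs = 34 kHz.
34 kHz > fs/2 = 22.3 kHz, folds to fs − 34 kHz = 10.6 kHz.
58 kHz mod fs = 13.4 kHz.
13.4 kHz ≤ fs/2 = 22.3 kHz, appears at 13.4 kHz.
58 kHz and 120.4 kHz both map to 13.4 kHz.

58 kHz, 120.4 kHz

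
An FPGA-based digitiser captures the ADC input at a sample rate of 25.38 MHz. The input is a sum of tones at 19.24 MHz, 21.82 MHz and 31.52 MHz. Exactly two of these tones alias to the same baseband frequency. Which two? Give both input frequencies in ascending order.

19.24 MHz, 31.52 MHz

fs/2 = 12.69 MHz.
19.24 MHz > fs/2 = 12.69 MHz, folds to fs − 19.24 MHz = 6.14 MHz.
21.82 MHz > fs/2 = 12.69 MHz, folds to fs − 21.82 MHz = 3.56 MHz.
31.52 MHz mod fs = 6.14 MHz.
6.14 MHz ≤ fs/2 = 12.69 MHz, appears at 6.14 MHz.
19.24 MHz and 31.52 MHz both map to 6.14 MHz.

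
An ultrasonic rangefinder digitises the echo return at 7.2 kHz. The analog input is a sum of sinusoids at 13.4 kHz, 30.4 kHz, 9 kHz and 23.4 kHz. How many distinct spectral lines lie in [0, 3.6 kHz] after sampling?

3

fs/2 = 3.6 kHz.
13.4 kHz mod fs = 6.2 kHz.
6.2 kHz > fs/2 = 3.6 kHz, folds to fs − 6.2 kHz = 1 kHz.
30.4 kHz mod fs = 1.6 kHz.
1.6 kHz ≤ fs/2 = 3.6 kHz, appears at 1.6 kHz.
9 kHz mod fs = 1.8 kHz.
1.8 kHz ≤ fs/2 = 3.6 kHz, appears at 1.8 kHz.
23.4 kHz mod fs = 1.8 kHz.
1.8 kHz ≤ fs/2 = 3.6 kHz, appears at 1.8 kHz.
Distinct values: {1 kHz, 1.6 kHz, 1.8 kHz} → 3.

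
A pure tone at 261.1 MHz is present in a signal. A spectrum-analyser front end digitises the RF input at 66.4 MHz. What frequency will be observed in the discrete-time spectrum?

4.5 MHz

261.1 MHz mod fs = 61.9 MHz.
61.9 MHz > fs/2 = 33.2 MHz, folds to fs − 61.9 MHz = 4.5 MHz.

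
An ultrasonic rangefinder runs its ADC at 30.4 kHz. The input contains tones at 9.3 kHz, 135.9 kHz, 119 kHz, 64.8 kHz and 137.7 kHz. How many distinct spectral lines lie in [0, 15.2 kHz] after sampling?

4

fs/2 = 15.2 kHz.
9.3 kHz ≤ fs/2 = 15.2 kHz, passes unchanged.
135.9 kHz mod fs = 14.3 kHz.
14.3 kHz ≤ fs/2 = 15.2 kHz, appears at 14.3 kHz.
119 kHz mod fs = 27.8 kHz.
27.8 kHz > fs/2 = 15.2 kHz, folds to fs − 27.8 kHz = 2.6 kHz.
64.8 kHz mod fs = 4 kHz.
4 kHz ≤ fs/2 = 15.2 kHz, appears at 4 kHz.
137.7 kHz mod fs = 16.1 kHz.
16.1 kHz > fs/2 = 15.2 kHz, folds to fs − 16.1 kHz = 14.3 kHz.
Distinct values: {2.6 kHz, 4 kHz, 9.3 kHz, 14.3 kHz} → 4.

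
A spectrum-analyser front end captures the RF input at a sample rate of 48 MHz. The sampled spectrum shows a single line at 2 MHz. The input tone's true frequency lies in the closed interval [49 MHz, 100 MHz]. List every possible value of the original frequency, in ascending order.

50 MHz, 94 MHz, 98 MHz

Frequencies that alias to 2 MHz are k·fs ± 2 MHz for integer k ≥ 0.
k=0: 2 MHz.
k=1: 46 MHz, 50 MHz.
k=2: 94 MHz, 98 MHz.
k=3: 142 MHz, 146 MHz.
Within [49 MHz, 100 MHz]: 50 MHz, 94 MHz, 98 MHz.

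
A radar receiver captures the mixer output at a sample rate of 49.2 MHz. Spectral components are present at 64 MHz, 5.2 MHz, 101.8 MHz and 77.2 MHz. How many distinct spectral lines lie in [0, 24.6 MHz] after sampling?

4

fs/2 = 24.6 MHz.
64 MHz mod fs = 14.8 MHz.
14.8 MHz ≤ fs/2 = 24.6 MHz, appears at 14.8 MHz.
5.2 MHz ≤ fs/2 = 24.6 MHz, passes unchanged.
101.8 MHz mod fs = 3.4 MHz.
3.4 MHz ≤ fs/2 = 24.6 MHz, appears at 3.4 MHz.
77.2 MHz mod fs = 28 MHz.
28 MHz > fs/2 = 24.6 MHz, folds to fs − 28 MHz = 21.2 MHz.
Distinct values: {3.4 MHz, 5.2 MHz, 14.8 MHz, 21.2 MHz} → 4.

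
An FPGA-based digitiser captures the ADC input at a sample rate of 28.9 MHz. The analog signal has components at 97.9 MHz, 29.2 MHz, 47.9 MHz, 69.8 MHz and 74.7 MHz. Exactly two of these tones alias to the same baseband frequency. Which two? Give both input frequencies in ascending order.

fs/2 = 14.45 MHz.
97.9 MHz mod fs = 11.2 MHz.
11.2 MHz ≤ fs/2 = 14.45 MHz, appears at 11.2 MHz.
29.2 MHz mod fs = 0.3 MHz.
0.3 MHz ≤ fs/2 = 14.45 MHz, appears at 0.3 MHz.
47.9 MHz mod fs = 19 MHz.
19 MHz > fs/2 = 14.45 MHz, folds to fs − 19 MHz = 9.9 MHz.
69.8 MHz mod fs = 12 MHz.
12 MHz ≤ fs/2 = 14.45 MHz, appears at 12 MHz.
74.7 MHz mod fs = 16.9 MHz.
16.9 MHz > fs/2 = 14.45 MHz, folds to fs − 16.9 MHz = 12 MHz.
69.8 MHz and 74.7 MHz both map to 12 MHz.

69.8 MHz, 74.7 MHz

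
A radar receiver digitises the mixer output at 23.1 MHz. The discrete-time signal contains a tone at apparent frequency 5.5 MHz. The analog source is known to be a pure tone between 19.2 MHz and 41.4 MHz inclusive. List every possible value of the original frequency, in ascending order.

Frequencies that alias to 5.5 MHz are k·fs ± 5.5 MHz for integer k ≥ 0.
k=0: 5.5 MHz.
k=1: 17.6 MHz, 28.6 MHz.
k=2: 40.7 MHz, 51.7 MHz.
k=3: 63.8 MHz, 74.8 MHz.
Within [19.2 MHz, 41.4 MHz]: 28.6 MHz, 40.7 MHz.

28.6 MHz, 40.7 MHz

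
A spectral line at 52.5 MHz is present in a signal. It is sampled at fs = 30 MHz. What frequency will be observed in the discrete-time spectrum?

7.5 MHz

52.5 MHz mod fs = 22.5 MHz.
22.5 MHz > fs/2 = 15 MHz, folds to fs − 22.5 MHz = 7.5 MHz.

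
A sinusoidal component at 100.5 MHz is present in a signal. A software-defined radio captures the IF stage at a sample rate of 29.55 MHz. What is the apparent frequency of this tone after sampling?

100.5 MHz mod fs = 11.85 MHz.
11.85 MHz ≤ fs/2 = 14.775 MHz, appears at 11.85 MHz.

11.85 MHz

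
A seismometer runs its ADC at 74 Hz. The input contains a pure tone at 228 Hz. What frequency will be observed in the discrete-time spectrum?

6 Hz

228 Hz mod fs = 6 Hz.
6 Hz ≤ fs/2 = 37 Hz, appears at 6 Hz.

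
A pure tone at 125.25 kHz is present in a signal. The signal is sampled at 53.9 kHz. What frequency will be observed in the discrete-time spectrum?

17.45 kHz

125.25 kHz mod fs = 17.45 kHz.
17.45 kHz ≤ fs/2 = 26.95 kHz, appears at 17.45 kHz.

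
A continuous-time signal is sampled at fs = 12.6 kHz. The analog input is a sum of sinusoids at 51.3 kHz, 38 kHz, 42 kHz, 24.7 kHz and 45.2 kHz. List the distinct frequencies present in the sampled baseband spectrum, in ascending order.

0.2 kHz, 0.5 kHz, 0.9 kHz, 4.2 kHz, 5.2 kHz

fs/2 = 6.3 kHz.
51.3 kHz mod fs = 0.9 kHz.
0.9 kHz ≤ fs/2 = 6.3 kHz, appears at 0.9 kHz.
38 kHz mod fs = 0.2 kHz.
0.2 kHz ≤ fs/2 = 6.3 kHz, appears at 0.2 kHz.
42 kHz mod fs = 4.2 kHz.
4.2 kHz ≤ fs/2 = 6.3 kHz, appears at 4.2 kHz.
24.7 kHz mod fs = 12.1 kHz.
12.1 kHz > fs/2 = 6.3 kHz, folds to fs − 12.1 kHz = 0.5 kHz.
45.2 kHz mod fs = 7.4 kHz.
7.4 kHz > fs/2 = 6.3 kHz, folds to fs − 7.4 kHz = 5.2 kHz.
Distinct values: {0.2 kHz, 0.5 kHz, 0.9 kHz, 4.2 kHz, 5.2 kHz}.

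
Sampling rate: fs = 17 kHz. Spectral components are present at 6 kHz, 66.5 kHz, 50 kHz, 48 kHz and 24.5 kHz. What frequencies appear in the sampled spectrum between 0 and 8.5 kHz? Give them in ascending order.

1 kHz, 1.5 kHz, 3 kHz, 6 kHz, 7.5 kHz

fs/2 = 8.5 kHz.
6 kHz ≤ fs/2 = 8.5 kHz, passes unchanged.
66.5 kHz mod fs = 15.5 kHz.
15.5 kHz > fs/2 = 8.5 kHz, folds to fs − 15.5 kHz = 1.5 kHz.
50 kHz mod fs = 16 kHz.
16 kHz > fs/2 = 8.5 kHz, folds to fs − 16 kHz = 1 kHz.
48 kHz mod fs = 14 kHz.
14 kHz > fs/2 = 8.5 kHz, folds to fs − 14 kHz = 3 kHz.
24.5 kHz mod fs = 7.5 kHz.
7.5 kHz ≤ fs/2 = 8.5 kHz, appears at 7.5 kHz.
Distinct values: {1 kHz, 1.5 kHz, 3 kHz, 6 kHz, 7.5 kHz}.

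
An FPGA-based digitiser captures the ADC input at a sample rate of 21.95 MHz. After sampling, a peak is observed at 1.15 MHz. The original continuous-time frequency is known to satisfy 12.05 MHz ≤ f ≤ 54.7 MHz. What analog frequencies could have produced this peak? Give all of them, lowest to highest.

Frequencies that alias to 1.15 MHz are k·fs ± 1.15 MHz for integer k ≥ 0.
k=0: 1.15 MHz.
k=1: 20.8 MHz, 23.1 MHz.
k=2: 42.75 MHz, 45.05 MHz.
k=3: 64.7 MHz, 67 MHz.
Within [12.05 MHz, 54.7 MHz]: 20.8 MHz, 23.1 MHz, 42.75 MHz, 45.05 MHz.

20.8 MHz, 23.1 MHz, 42.75 MHz, 45.05 MHz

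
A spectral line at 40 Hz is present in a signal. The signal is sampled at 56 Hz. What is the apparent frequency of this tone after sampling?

40 Hz > fs/2 = 28 Hz, folds to fs − 40 Hz = 16 Hz.

16 Hz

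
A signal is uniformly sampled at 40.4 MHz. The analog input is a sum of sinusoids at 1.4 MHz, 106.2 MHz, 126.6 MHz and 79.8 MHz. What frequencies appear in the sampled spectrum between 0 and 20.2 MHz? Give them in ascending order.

1 MHz, 1.4 MHz, 5.4 MHz, 15 MHz

fs/2 = 20.2 MHz.
1.4 MHz ≤ fs/2 = 20.2 MHz, passes unchanged.
106.2 MHz mod fs = 25.4 MHz.
25.4 MHz > fs/2 = 20.2 MHz, folds to fs − 25.4 MHz = 15 MHz.
126.6 MHz mod fs = 5.4 MHz.
5.4 MHz ≤ fs/2 = 20.2 MHz, appears at 5.4 MHz.
79.8 MHz mod fs = 39.4 MHz.
39.4 MHz > fs/2 = 20.2 MHz, folds to fs − 39.4 MHz = 1 MHz.
Distinct values: {1 MHz, 1.4 MHz, 5.4 MHz, 15 MHz}.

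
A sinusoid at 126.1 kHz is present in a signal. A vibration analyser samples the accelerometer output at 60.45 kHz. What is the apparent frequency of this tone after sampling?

126.1 kHz mod fs = 5.2 kHz.
5.2 kHz ≤ fs/2 = 30.225 kHz, appears at 5.2 kHz.

5.2 kHz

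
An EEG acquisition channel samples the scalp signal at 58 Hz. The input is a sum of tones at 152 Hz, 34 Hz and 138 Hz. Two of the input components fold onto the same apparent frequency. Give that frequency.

fs/2 = 29 Hz.
152 Hz mod fs = 36 Hz.
36 Hz > fs/2 = 29 Hz, folds to fs − 36 Hz = 22 Hz.
34 Hz > fs/2 = 29 Hz, folds to fs − 34 Hz = 24 Hz.
138 Hz mod fs = 22 Hz.
22 Hz ≤ fs/2 = 29 Hz, appears at 22 Hz.
138 Hz and 152 Hz both map to 22 Hz.

22 Hz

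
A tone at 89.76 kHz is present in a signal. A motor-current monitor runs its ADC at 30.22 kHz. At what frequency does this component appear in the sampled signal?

0.9 kHz

89.76 kHz mod fs = 29.32 kHz.
29.32 kHz > fs/2 = 15.11 kHz, folds to fs − 29.32 kHz = 0.9 kHz.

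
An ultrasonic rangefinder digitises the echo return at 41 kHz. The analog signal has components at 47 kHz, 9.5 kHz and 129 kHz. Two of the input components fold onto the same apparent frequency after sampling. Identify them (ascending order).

47 kHz, 129 kHz

fs/2 = 20.5 kHz.
47 kHz mod fs = 6 kHz.
6 kHz ≤ fs/2 = 20.5 kHz, appears at 6 kHz.
9.5 kHz ≤ fs/2 = 20.5 kHz, passes unchanged.
129 kHz mod fs = 6 kHz.
6 kHz ≤ fs/2 = 20.5 kHz, appears at 6 kHz.
47 kHz and 129 kHz both map to 6 kHz.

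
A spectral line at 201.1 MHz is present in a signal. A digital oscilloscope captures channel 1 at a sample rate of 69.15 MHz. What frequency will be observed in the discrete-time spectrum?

201.1 MHz mod fs = 62.8 MHz.
62.8 MHz > fs/2 = 34.575 MHz, folds to fs − 62.8 MHz = 6.35 MHz.

6.35 MHz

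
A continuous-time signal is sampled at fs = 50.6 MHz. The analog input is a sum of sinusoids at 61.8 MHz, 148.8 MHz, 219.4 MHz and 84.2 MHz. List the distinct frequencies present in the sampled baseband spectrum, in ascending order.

3 MHz, 11.2 MHz, 17 MHz

fs/2 = 25.3 MHz.
61.8 MHz mod fs = 11.2 MHz.
11.2 MHz ≤ fs/2 = 25.3 MHz, appears at 11.2 MHz.
148.8 MHz mod fs = 47.6 MHz.
47.6 MHz > fs/2 = 25.3 MHz, folds to fs − 47.6 MHz = 3 MHz.
219.4 MHz mod fs = 17 MHz.
17 MHz ≤ fs/2 = 25.3 MHz, appears at 17 MHz.
84.2 MHz mod fs = 33.6 MHz.
33.6 MHz > fs/2 = 25.3 MHz, folds to fs − 33.6 MHz = 17 MHz.
Distinct values: {3 MHz, 11.2 MHz, 17 MHz}.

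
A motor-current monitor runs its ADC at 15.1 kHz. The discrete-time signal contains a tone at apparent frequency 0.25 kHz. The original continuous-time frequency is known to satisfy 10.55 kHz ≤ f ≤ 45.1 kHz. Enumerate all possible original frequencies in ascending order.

Frequencies that alias to 0.25 kHz are k·fs ± 0.25 kHz for integer k ≥ 0.
k=0: 0.25 kHz.
k=1: 14.85 kHz, 15.35 kHz.
k=2: 29.95 kHz, 30.45 kHz.
k=3: 45.05 kHz, 45.55 kHz.
k=4: 60.15 kHz, 60.65 kHz.
Within [10.55 kHz, 45.1 kHz]: 14.85 kHz, 15.35 kHz, 29.95 kHz, 30.45 kHz, 45.05 kHz.

14.85 kHz, 15.35 kHz, 29.95 kHz, 30.45 kHz, 45.05 kHz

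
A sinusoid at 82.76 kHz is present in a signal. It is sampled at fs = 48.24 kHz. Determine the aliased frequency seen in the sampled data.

13.72 kHz

82.76 kHz mod fs = 34.52 kHz.
34.52 kHz > fs/2 = 24.12 kHz, folds to fs − 34.52 kHz = 13.72 kHz.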